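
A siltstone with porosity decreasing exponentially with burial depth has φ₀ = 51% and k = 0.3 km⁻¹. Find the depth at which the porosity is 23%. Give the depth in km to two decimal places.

2.65 km

Invert Athy's law: Z = ln(φ₀/φ) / k
Z = ln(0.51/0.23) / 0.3 = ln(2.217) / 0.3 = 0.7963 / 0.3 = 2.654 km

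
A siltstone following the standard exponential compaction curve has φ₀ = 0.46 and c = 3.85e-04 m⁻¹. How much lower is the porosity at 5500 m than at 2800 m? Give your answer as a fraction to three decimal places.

Working in km (1 km = 1000 m; c in km⁻¹ = c in m⁻¹ × 1000):
φ(2.8) = 0.46·e^(−0.385×2.8) = 0.1565
φ(5.5) = 0.46·e^(−0.385×5.5) = 0.0554
Δφ = 0.1565 − 0.0554 = 0.1012

0.101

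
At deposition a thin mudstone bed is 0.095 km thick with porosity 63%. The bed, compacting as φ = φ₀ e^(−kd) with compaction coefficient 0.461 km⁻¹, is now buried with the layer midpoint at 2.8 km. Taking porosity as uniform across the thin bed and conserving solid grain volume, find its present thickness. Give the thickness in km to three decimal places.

0.043 km

Porosity at 2.8 km: φ = 0.63·exp(−0.461×2.8) = 0.1733
Solid-volume conservation: h(1−φ) = h₀(1−φ₀) ⇒ h = h₀·(1−φ₀)/(1−φ)
h = 0.095 × (1 − 0.63)/(1 − 0.1733) = 0.095 × 0.4476 = 0.0425 km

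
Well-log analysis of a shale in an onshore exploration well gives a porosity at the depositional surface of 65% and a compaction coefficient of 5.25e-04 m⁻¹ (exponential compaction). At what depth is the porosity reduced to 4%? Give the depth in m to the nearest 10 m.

5310 m

Working in km (1 km = 1000 m; β in km⁻¹ = β in m⁻¹ × 1000):
Invert Athy's law: z = ln(phi₀/phi) / β
z = ln(0.65/0.04) / 0.525 = ln(16.25) / 0.525 = 2.7881 / 0.525 = 5.311 km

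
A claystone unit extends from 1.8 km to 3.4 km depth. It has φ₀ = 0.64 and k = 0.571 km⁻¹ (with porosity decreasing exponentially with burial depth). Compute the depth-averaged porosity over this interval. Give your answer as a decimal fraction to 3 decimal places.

0.150

⟨φ⟩ = (1/(d₂−d₁)) ∫ φ₀ e^(−kd) dd = φ₀·(e^(−k·d₁) − e^(−k·d₂)) / (k·(d₂−d₁))
e^(−0.571×1.8) = 0.3578; e^(−0.571×3.4) = 0.1435
⟨φ⟩ = 0.64 × (0.3578 − 0.1435) / (0.571 × 1.6) = 0.64 × 0.2346 = 0.1501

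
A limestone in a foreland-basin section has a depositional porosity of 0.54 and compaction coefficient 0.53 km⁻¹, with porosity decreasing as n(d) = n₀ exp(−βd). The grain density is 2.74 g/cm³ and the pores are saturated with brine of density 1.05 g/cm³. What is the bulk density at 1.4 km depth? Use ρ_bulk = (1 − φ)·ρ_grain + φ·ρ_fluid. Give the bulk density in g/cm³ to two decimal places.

Porosity at depth: n = 0.54·exp(−0.53×1.4) = 0.54×0.4762 = 0.2571
Bulk density: ρ_b = (1−n)ρ_g + n·ρ_f = 0.7429×2.74 + 0.2571×1.05
       = 2.035 + 0.270 = 2.305 g/cm³

2.31 g/cm³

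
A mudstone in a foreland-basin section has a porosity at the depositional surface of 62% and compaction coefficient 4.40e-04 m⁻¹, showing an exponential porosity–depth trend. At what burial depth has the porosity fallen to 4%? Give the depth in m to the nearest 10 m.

Working in km (1 km = 1000 m; k in km⁻¹ = k in m⁻¹ × 1000):
Invert Athy's law: d = ln(phi₀/phi) / k
d = ln(0.62/0.04) / 0.44 = ln(15.5) / 0.44 = 2.7408 / 0.44 = 6.229 km

6230 m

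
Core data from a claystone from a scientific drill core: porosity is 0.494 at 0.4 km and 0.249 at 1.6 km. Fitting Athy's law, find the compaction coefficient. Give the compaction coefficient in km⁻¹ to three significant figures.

0.571 km⁻¹

Athy: n(z) = n₀ e^(−βz) ⇒ n₁/n₂ = e^{β(z₂−z₁)} ⇒ β = ln(n₁/n₂)/(z₂−z₁)
β = ln(0.494/0.249) / (1.6 − 0.4) = ln(1.984) / 1.2 = 0.6851 / 1.2 = 0.5709 km⁻¹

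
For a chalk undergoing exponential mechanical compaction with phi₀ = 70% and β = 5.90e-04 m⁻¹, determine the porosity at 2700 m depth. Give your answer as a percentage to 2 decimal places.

Working in km (1 km = 1000 m; β in km⁻¹ = β in m⁻¹ × 1000):
phi = phi₀·exp(−β·Z) = 0.7 × exp(−0.59 × 2.7) = 0.7 × exp(−1.593)
  = 0.7 × 0.2033 = 0.1423

14.23%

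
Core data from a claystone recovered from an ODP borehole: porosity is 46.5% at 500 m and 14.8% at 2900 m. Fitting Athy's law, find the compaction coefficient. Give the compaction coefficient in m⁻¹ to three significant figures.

Working in km (1 km = 1000 m; k in km⁻¹ = k in m⁻¹ × 1000):
Athy: n(Z) = n₀ e^(−kZ) ⇒ n₁/n₂ = e^{k(Z₂−Z₁)} ⇒ k = ln(n₁/n₂)/(Z₂−Z₁)
k = ln(0.465/0.148) / (2.9 − 0.5) = ln(3.142) / 2.4 = 1.1448 / 2.4 = 0.477 km⁻¹

0.000477 m⁻¹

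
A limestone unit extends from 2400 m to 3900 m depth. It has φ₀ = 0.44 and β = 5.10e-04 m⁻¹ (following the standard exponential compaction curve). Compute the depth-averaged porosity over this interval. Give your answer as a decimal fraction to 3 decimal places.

Working in km (1 km = 1000 m; β in km⁻¹ = β in m⁻¹ × 1000):
⟨φ⟩ = (1/(z₂−z₁)) ∫ φ₀ e^(−βz) dz = φ₀·(e^(−β·z₁) − e^(−β·z₂)) / (β·(z₂−z₁))
e^(−0.51×2.4) = 0.2941; e^(−0.51×3.9) = 0.1368
⟨φ⟩ = 0.44 × (0.2941 − 0.1368) / (0.51 × 1.5) = 0.44 × 0.2055 = 0.0904

0.090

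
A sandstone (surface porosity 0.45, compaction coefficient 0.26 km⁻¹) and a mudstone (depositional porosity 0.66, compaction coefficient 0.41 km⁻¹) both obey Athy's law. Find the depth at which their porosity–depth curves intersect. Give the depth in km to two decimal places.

Set phi₀ₐ e^(−βₐd) = phi₀ᵦ e^(−βᵦd) ⇒ ln(phi₀ₐ/phi₀ᵦ) = (βₐ − βᵦ)·d
d = ln(0.45/0.66) / (0.26 − 0.41) = -0.3830 / -0.15 = 2.553 km

2.55 km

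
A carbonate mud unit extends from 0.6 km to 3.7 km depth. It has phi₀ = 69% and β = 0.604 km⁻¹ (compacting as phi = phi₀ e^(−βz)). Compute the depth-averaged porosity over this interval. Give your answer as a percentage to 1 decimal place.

21.7%

⟨phi⟩ = (1/(z₂−z₁)) ∫ phi₀ e^(−βz) dz = phi₀·(e^(−β·z₁) − e^(−β·z₂)) / (β·(z₂−z₁))
e^(−0.604×0.6) = 0.6960; e^(−0.604×3.7) = 0.1070
⟨phi⟩ = 0.69 × (0.6960 − 0.1070) / (0.604 × 3.1) = 0.69 × 0.3146 = 0.2170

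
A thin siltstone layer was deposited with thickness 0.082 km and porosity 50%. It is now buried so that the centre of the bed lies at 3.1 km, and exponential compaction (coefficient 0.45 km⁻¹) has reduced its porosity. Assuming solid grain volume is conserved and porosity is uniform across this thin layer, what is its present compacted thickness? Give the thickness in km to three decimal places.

Porosity at 3.1 km: φ = 0.5·exp(−0.45×3.1) = 0.1239
Solid-volume conservation: h(1−φ) = h₀(1−φ₀) ⇒ h = h₀·(1−φ₀)/(1−φ)
h = 0.082 × (1 − 0.5)/(1 − 0.1239) = 0.082 × 0.5707 = 0.0468 km

0.047 km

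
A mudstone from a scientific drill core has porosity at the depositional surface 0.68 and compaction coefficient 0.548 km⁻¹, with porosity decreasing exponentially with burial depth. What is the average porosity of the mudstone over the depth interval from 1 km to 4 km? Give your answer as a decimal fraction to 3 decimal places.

⟨phi⟩ = (1/(z₂−z₁)) ∫ phi₀ e^(−kz) dz = phi₀·(e^(−k·z₁) − e^(−k·z₂)) / (k·(z₂−z₁))
e^(−0.548×1) = 0.5781; e^(−0.548×4) = 0.1117
⟨phi⟩ = 0.68 × (0.5781 − 0.1117) / (0.548 × 3) = 0.68 × 0.2837 = 0.1929

0.193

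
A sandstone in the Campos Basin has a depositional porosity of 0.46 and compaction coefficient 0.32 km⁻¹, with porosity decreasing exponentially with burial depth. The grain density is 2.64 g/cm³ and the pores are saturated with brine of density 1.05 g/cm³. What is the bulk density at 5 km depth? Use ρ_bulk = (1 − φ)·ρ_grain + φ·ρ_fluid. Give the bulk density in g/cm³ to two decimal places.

2.49 g/cm³

Porosity at depth: φ = 0.46·exp(−0.32×5) = 0.46×0.2019 = 0.0929
Bulk density: ρ_b = (1−φ)ρ_g + φ·ρ_f = 0.9071×2.64 + 0.0929×1.05
       = 2.395 + 0.098 = 2.492 g/cm³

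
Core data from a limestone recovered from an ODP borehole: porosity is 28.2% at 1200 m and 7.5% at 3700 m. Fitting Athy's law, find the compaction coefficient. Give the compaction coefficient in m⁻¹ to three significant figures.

Working in km (1 km = 1000 m; β in km⁻¹ = β in m⁻¹ × 1000):
Athy: φ(d) = φ₀ e^(−βd) ⇒ φ₁/φ₂ = e^{β(d₂−d₁)} ⇒ β = ln(φ₁/φ₂)/(d₂−d₁)
β = ln(0.282/0.075) / (3.7 − 1.2) = ln(3.76) / 2.5 = 1.3244 / 2.5 = 0.5298 km⁻¹

0.000530 m⁻¹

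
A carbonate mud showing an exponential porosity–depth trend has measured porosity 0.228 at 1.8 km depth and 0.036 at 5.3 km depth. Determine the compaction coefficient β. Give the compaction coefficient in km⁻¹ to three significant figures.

Athy: n(d) = n₀ e^(−βd) ⇒ n₁/n₂ = e^{β(d₂−d₁)} ⇒ β = ln(n₁/n₂)/(d₂−d₁)
β = ln(0.228/0.036) / (5.3 − 1.8) = ln(6.333) / 3.5 = 1.8458 / 3.5 = 0.5274 km⁻¹

0.527 km⁻¹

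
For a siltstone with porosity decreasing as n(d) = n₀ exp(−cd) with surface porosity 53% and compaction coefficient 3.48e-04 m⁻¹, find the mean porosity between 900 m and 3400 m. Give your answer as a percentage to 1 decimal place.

Working in km (1 km = 1000 m; c in km⁻¹ = c in m⁻¹ × 1000):
⟨n⟩ = (1/(d₂−d₁)) ∫ n₀ e^(−cd) dd = n₀·(e^(−c·d₁) − e^(−c·d₂)) / (c·(d₂−d₁))
e^(−0.348×0.9) = 0.7311; e^(−0.348×3.4) = 0.3063
⟨n⟩ = 0.53 × (0.7311 − 0.3063) / (0.348 × 2.5) = 0.53 × 0.4883 = 0.2588

25.9%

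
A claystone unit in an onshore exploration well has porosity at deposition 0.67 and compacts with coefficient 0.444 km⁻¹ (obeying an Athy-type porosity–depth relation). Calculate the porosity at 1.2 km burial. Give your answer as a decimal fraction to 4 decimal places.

0.3933

phi = phi₀·exp(−c·d) = 0.67 × exp(−0.444 × 1.2) = 0.67 × exp(−0.5328)
  = 0.67 × 0.5870 = 0.3933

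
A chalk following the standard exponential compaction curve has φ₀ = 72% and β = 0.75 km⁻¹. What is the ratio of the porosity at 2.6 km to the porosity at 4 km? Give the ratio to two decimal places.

2.86

φ(Z₁)/φ(Z₂) = e^(−β·Z₁)/e^(−β·Z₂) = e^{β(Z₂−Z₁)}
= exp(0.75 × 1.4) = exp(1.05) = 2.8577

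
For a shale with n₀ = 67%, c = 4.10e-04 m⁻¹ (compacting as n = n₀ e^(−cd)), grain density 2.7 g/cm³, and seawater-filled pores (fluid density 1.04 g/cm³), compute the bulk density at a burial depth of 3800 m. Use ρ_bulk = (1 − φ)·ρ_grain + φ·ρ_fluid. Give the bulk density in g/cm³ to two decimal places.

2.47 g/cm³

Working in km (1 km = 1000 m; c in km⁻¹ = c in m⁻¹ × 1000):
Porosity at depth: n = 0.67·exp(−0.41×3.8) = 0.67×0.2106 = 0.1411
Bulk density: ρ_b = (1−n)ρ_g + n·ρ_f = 0.8589×2.7 + 0.1411×1.04
       = 2.319 + 0.147 = 2.466 g/cm³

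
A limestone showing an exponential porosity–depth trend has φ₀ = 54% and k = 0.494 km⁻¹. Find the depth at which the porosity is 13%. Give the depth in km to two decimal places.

2.88 km

Invert Athy's law: d = ln(φ₀/φ) / k
d = ln(0.54/0.13) / 0.494 = ln(4.154) / 0.494 = 1.4240 / 0.494 = 2.883 km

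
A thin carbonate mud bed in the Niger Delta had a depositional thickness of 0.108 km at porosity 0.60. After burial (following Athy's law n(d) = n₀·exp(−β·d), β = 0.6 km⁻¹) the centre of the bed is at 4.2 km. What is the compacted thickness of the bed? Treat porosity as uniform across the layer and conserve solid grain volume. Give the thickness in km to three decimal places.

0.045 km

Porosity at 4.2 km: n = 0.6·exp(−0.6×4.2) = 0.0483
Solid-volume conservation: h(1−n) = h₀(1−n₀) ⇒ h = h₀·(1−n₀)/(1−n)
h = 0.108 × (1 − 0.6)/(1 − 0.0483) = 0.108 × 0.4203 = 0.0454 km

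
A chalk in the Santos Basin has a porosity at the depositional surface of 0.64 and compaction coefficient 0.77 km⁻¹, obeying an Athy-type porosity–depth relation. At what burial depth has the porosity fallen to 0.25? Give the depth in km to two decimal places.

1.22 km

Invert Athy's law: z = ln(phi₀/phi) / c
z = ln(0.64/0.25) / 0.77 = ln(2.56) / 0.77 = 0.9400 / 0.77 = 1.221 km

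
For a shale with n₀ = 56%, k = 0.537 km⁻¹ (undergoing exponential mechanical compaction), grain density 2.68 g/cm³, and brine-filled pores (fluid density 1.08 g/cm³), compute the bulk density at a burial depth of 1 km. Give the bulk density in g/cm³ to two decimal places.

2.16 g/cm³

Porosity at depth: n = 0.56·exp(−0.537×1) = 0.56×0.5845 = 0.3273
Bulk density: ρ_b = (1−n)ρ_g + n·ρ_f = 0.6727×2.68 + 0.3273×1.08
       = 1.803 + 0.354 = 2.156 g/cm³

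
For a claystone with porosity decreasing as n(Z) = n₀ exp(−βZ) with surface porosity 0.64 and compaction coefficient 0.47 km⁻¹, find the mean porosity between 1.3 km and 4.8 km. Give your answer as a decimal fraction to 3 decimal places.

0.170

⟨n⟩ = (1/(Z₂−Z₁)) ∫ n₀ e^(−βZ) dZ = n₀·(e^(−β·Z₁) − e^(−β·Z₂)) / (β·(Z₂−Z₁))
e^(−0.47×1.3) = 0.5428; e^(−0.47×4.8) = 0.1048
⟨n⟩ = 0.64 × (0.5428 − 0.1048) / (0.47 × 3.5) = 0.64 × 0.2663 = 0.1704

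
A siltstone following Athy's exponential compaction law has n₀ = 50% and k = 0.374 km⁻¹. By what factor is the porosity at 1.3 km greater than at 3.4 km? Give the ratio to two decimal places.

n(d₁)/n(d₂) = e^(−k·d₁)/e^(−k·d₂) = e^{k(d₂−d₁)}
= exp(0.374 × 2.1) = exp(0.7854) = 2.1933

2.19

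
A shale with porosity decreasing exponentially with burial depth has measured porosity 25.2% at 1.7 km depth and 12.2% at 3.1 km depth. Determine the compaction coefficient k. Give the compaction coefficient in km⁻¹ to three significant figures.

Athy: n(z) = n₀ e^(−kz) ⇒ n₁/n₂ = e^{k(z₂−z₁)} ⇒ k = ln(n₁/n₂)/(z₂−z₁)
k = ln(0.252/0.122) / (3.1 − 1.7) = ln(2.066) / 1.4 = 0.7254 / 1.4 = 0.5181 km⁻¹

0.518 km⁻¹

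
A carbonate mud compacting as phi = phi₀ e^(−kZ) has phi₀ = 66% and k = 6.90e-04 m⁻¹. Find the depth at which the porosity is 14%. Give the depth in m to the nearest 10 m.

Working in km (1 km = 1000 m; k in km⁻¹ = k in m⁻¹ × 1000):
Invert Athy's law: Z = ln(phi₀/phi) / k
Z = ln(0.66/0.14) / 0.69 = ln(4.714) / 0.69 = 1.5506 / 0.69 = 2.247 km

2250 m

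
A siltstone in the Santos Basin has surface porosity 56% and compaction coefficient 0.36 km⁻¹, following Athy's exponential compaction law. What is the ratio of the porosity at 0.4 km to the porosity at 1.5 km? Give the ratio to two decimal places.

n(d₁)/n(d₂) = e^(−k·d₁)/e^(−k·d₂) = e^{k(d₂−d₁)}
= exp(0.36 × 1.1) = exp(0.396) = 1.4859

1.49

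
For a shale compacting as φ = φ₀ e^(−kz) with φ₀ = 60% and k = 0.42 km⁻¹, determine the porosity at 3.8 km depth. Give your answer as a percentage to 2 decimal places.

φ = φ₀·exp(−k·z) = 0.6 × exp(−0.42 × 3.8) = 0.6 × exp(−1.596)
  = 0.6 × 0.2027 = 0.1216

12.16%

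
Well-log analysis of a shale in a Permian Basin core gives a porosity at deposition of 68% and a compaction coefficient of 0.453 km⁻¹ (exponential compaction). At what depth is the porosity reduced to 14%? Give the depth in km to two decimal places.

Invert Athy's law: Z = ln(phi₀/phi) / β
Z = ln(0.68/0.14) / 0.453 = ln(4.857) / 0.453 = 1.5805 / 0.453 = 3.489 km

3.49 km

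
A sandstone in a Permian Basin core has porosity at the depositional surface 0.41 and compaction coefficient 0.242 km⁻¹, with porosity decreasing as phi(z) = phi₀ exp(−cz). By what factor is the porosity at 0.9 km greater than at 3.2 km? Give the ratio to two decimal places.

phi(z₁)/phi(z₂) = e^(−c·z₁)/e^(−c·z₂) = e^{c(z₂−z₁)}
= exp(0.242 × 2.3) = exp(0.5566) = 1.7447

1.74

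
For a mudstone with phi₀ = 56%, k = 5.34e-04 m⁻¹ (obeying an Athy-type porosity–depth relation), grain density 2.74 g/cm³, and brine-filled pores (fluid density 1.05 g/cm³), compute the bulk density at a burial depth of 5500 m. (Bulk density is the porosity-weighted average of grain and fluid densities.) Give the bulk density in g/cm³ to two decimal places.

Working in km (1 km = 1000 m; k in km⁻¹ = k in m⁻¹ × 1000):
Porosity at depth: phi = 0.56·exp(−0.534×5.5) = 0.56×0.0530 = 0.0297
Bulk density: ρ_b = (1−phi)ρ_g + phi·ρ_f = 0.9703×2.74 + 0.0297×1.05
       = 2.659 + 0.031 = 2.690 g/cm³

2.69 g/cm³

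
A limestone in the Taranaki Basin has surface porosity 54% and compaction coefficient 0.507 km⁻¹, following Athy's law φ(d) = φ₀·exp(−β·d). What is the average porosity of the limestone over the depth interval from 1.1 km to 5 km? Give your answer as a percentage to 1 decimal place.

13.5%

⟨φ⟩ = (1/(d₂−d₁)) ∫ φ₀ e^(−βd) dd = φ₀·(e^(−β·d₁) − e^(−β·d₂)) / (β·(d₂−d₁))
e^(−0.507×1.1) = 0.5725; e^(−0.507×5) = 0.0793
⟨φ⟩ = 0.54 × (0.5725 − 0.0793) / (0.507 × 3.9) = 0.54 × 0.2495 = 0.1347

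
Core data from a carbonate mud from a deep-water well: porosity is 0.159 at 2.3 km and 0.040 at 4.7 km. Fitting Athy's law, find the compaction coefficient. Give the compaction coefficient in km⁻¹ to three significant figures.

Athy: n(z) = n₀ e^(−kz) ⇒ n₁/n₂ = e^{k(z₂−z₁)} ⇒ k = ln(n₁/n₂)/(z₂−z₁)
k = ln(0.159/0.04) / (4.7 − 2.3) = ln(3.975) / 2.4 = 1.3800 / 2.4 = 0.575 km⁻¹

0.575 km⁻¹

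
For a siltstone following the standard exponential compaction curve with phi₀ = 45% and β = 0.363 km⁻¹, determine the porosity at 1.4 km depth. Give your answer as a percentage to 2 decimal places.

phi = phi₀·exp(−β·z) = 0.45 × exp(−0.363 × 1.4) = 0.45 × exp(−0.5082)
  = 0.45 × 0.6016 = 0.2707

27.07%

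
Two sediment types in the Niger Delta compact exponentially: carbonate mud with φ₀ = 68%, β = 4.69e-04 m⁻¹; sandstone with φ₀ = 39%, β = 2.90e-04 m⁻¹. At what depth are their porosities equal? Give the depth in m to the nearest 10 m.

Working in km (1 km = 1000 m; β in km⁻¹ = β in m⁻¹ × 1000):
Set φ₀ₐ e^(−βₐZ) = φ₀ᵦ e^(−βᵦZ) ⇒ ln(φ₀ₐ/φ₀ᵦ) = (βₐ − βᵦ)·Z
Z = ln(0.68/0.39) / (0.469 − 0.29) = 0.5559 / 0.179 = 3.106 km

3110 m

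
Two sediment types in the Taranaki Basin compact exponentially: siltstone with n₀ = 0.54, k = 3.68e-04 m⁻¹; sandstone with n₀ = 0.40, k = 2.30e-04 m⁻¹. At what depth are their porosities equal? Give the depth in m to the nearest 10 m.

Working in km (1 km = 1000 m; k in km⁻¹ = k in m⁻¹ × 1000):
Set n₀ₐ e^(−kₐd) = n₀ᵦ e^(−kᵦd) ⇒ ln(n₀ₐ/n₀ᵦ) = (kₐ − kᵦ)·d
d = ln(0.54/0.4) / (0.368 − 0.23) = 0.3001 / 0.138 = 2.175 km

2170 m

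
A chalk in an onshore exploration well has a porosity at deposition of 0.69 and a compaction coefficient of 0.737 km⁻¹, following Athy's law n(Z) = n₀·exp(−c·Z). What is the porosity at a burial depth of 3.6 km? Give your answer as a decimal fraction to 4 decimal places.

n = n₀·exp(−c·Z) = 0.69 × exp(−0.737 × 3.6) = 0.69 × exp(−2.653)
  = 0.69 × 0.0704 = 0.0486

0.0486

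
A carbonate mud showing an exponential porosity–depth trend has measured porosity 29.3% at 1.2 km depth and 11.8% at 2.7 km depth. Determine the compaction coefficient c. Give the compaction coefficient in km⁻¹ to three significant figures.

0.606 km⁻¹

Athy: n(d) = n₀ e^(−cd) ⇒ n₁/n₂ = e^{c(d₂−d₁)} ⇒ c = ln(n₁/n₂)/(d₂−d₁)
c = ln(0.293/0.118) / (2.7 − 1.2) = ln(2.483) / 1.5 = 0.9095 / 1.5 = 0.6063 km⁻¹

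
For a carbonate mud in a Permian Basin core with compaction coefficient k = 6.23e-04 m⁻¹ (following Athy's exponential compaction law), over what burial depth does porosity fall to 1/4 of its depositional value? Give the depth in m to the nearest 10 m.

Working in km (1 km = 1000 m; k in km⁻¹ = k in m⁻¹ × 1000):
phi/phi₀ = 1/4 ⇒ exp(−k·d) = 1/4 ⇒ d = ln(4) / k
d = 1.3863 / 0.623 = 2.225 km

2230 m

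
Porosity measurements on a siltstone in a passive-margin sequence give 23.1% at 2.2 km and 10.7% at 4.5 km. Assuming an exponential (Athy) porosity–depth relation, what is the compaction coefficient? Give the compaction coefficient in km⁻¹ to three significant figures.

Athy: phi(Z) = phi₀ e^(−βZ) ⇒ phi₁/phi₂ = e^{β(Z₂−Z₁)} ⇒ β = ln(phi₁/phi₂)/(Z₂−Z₁)
β = ln(0.231/0.107) / (4.5 − 2.2) = ln(2.159) / 2.3 = 0.7696 / 2.3 = 0.3346 km⁻¹

0.335 km⁻¹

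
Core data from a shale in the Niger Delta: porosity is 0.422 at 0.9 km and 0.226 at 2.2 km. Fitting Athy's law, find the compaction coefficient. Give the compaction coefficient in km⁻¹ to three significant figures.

Athy: phi(z) = phi₀ e^(−cz) ⇒ phi₁/phi₂ = e^{c(z₂−z₁)} ⇒ c = ln(phi₁/phi₂)/(z₂−z₁)
c = ln(0.422/0.226) / (2.2 − 0.9) = ln(1.867) / 1.3 = 0.6245 / 1.3 = 0.4804 km⁻¹

0.480 km⁻¹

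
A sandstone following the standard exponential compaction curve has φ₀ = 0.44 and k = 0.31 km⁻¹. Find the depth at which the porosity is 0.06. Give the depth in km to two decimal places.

6.43 km

Invert Athy's law: Z = ln(φ₀/φ) / k
Z = ln(0.44/0.06) / 0.31 = ln(7.333) / 0.31 = 1.9924 / 0.31 = 6.427 km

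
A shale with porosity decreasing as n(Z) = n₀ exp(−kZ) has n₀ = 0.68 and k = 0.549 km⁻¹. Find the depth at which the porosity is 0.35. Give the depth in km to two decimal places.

1.21 km

Invert Athy's law: Z = ln(n₀/n) / k
Z = ln(0.68/0.35) / 0.549 = ln(1.943) / 0.549 = 0.6642 / 0.549 = 1.210 km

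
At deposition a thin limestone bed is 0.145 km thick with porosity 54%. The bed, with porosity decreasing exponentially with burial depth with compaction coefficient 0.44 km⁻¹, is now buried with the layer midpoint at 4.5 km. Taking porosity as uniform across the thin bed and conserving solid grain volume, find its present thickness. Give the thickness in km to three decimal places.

Porosity at 4.5 km: φ = 0.54·exp(−0.44×4.5) = 0.0746
Solid-volume conservation: h(1−φ) = h₀(1−φ₀) ⇒ h = h₀·(1−φ₀)/(1−φ)
h = 0.145 × (1 − 0.54)/(1 − 0.0746) = 0.145 × 0.4971 = 0.0721 km

0.072 km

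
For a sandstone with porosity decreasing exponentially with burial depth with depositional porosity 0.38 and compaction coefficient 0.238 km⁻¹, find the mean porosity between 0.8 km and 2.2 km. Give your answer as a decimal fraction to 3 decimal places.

0.267

⟨phi⟩ = (1/(z₂−z₁)) ∫ phi₀ e^(−cz) dz = phi₀·(e^(−c·z₁) − e^(−c·z₂)) / (c·(z₂−z₁))
e^(−0.238×0.8) = 0.8266; e^(−0.238×2.2) = 0.5924
⟨phi⟩ = 0.38 × (0.8266 − 0.5924) / (0.238 × 1.4) = 0.38 × 0.7030 = 0.2671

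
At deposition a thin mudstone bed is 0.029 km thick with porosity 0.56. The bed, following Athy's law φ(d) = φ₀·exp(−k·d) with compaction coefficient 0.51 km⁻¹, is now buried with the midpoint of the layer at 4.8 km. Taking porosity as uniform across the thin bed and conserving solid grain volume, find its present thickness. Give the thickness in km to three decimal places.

Porosity at 4.8 km: φ = 0.56·exp(−0.51×4.8) = 0.0484
Solid-volume conservation: h(1−φ) = h₀(1−φ₀) ⇒ h = h₀·(1−φ₀)/(1−φ)
h = 0.029 × (1 − 0.56)/(1 − 0.0484) = 0.029 × 0.4624 = 0.0134 km

0.013 km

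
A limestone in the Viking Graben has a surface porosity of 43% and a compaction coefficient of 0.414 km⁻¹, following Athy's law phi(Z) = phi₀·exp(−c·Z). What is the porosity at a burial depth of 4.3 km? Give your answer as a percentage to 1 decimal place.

7.2%

phi = phi₀·exp(−c·Z) = 0.43 × exp(−0.414 × 4.3) = 0.43 × exp(−1.78)
  = 0.43 × 0.1686 = 0.0725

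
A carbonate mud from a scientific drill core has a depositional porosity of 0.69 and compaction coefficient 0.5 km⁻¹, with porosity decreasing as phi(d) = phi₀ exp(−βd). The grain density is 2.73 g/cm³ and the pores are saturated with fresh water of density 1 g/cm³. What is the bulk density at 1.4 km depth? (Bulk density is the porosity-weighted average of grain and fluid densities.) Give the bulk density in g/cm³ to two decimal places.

2.14 g/cm³

Porosity at depth: phi = 0.69·exp(−0.5×1.4) = 0.69×0.4966 = 0.3426
Bulk density: ρ_b = (1−phi)ρ_g + phi·ρ_f = 0.6574×2.73 + 0.3426×1
       = 1.795 + 0.343 = 2.137 g/cm³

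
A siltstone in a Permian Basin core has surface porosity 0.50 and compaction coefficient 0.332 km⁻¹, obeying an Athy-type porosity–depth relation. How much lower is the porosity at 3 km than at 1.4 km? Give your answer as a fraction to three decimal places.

n(1.4) = 0.5·e^(−0.332×1.4) = 0.3141
n(3) = 0.5·e^(−0.332×3) = 0.1847
Δn = 0.3141 − 0.1847 = 0.1295

0.129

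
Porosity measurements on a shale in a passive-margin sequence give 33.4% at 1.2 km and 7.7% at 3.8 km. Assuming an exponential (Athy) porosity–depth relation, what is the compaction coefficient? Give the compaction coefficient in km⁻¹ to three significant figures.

Athy: n(Z) = n₀ e^(−kZ) ⇒ n₁/n₂ = e^{k(Z₂−Z₁)} ⇒ k = ln(n₁/n₂)/(Z₂−Z₁)
k = ln(0.334/0.077) / (3.8 − 1.2) = ln(4.338) / 2.6 = 1.4673 / 2.6 = 0.5644 km⁻¹

0.564 km⁻¹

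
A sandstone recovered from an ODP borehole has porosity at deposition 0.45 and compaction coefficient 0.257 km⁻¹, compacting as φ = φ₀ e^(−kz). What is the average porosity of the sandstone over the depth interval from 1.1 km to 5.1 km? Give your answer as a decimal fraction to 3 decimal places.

⟨φ⟩ = (1/(z₂−z₁)) ∫ φ₀ e^(−kz) dz = φ₀·(e^(−k·z₁) − e^(−k·z₂)) / (k·(z₂−z₁))
e^(−0.257×1.1) = 0.7537; e^(−0.257×5.1) = 0.2696
⟨φ⟩ = 0.45 × (0.7537 − 0.2696) / (0.257 × 4) = 0.45 × 0.4709 = 0.2119

0.212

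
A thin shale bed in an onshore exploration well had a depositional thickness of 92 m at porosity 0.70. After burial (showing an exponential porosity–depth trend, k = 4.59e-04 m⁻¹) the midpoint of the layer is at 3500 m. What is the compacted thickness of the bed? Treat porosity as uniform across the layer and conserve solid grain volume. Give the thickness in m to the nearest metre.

Working in km (1 km = 1000 m; k in km⁻¹ = k in m⁻¹ × 1000):
Porosity at 3.5 km: φ = 0.7·exp(−0.459×3.5) = 0.1404
Solid-volume conservation: h(1−φ) = h₀(1−φ₀) ⇒ h = h₀·(1−φ₀)/(1−φ)
h = 0.092 × (1 − 0.7)/(1 − 0.1404) = 0.092 × 0.3490 = 0.0321 km

32 m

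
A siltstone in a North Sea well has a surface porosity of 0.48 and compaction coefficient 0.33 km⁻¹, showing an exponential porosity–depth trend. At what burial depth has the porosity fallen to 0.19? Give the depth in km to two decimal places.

Invert Athy's law: Z = ln(n₀/n) / β
Z = ln(0.48/0.19) / 0.33 = ln(2.526) / 0.33 = 0.9268 / 0.33 = 2.808 km

2.81 km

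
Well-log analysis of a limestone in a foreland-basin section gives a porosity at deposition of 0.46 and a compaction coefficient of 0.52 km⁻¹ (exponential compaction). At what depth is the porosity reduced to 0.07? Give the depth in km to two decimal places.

3.62 km

Invert Athy's law: Z = ln(phi₀/phi) / k
Z = ln(0.46/0.07) / 0.52 = ln(6.571) / 0.52 = 1.8827 / 0.52 = 3.621 km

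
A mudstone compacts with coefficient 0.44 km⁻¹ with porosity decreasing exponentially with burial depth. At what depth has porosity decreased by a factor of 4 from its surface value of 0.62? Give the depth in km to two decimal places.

3.15 km

n/n₀ = 1/4 ⇒ exp(−k·d) = 1/4 ⇒ d = ln(4) / k
d = 1.3863 / 0.44 = 3.151 km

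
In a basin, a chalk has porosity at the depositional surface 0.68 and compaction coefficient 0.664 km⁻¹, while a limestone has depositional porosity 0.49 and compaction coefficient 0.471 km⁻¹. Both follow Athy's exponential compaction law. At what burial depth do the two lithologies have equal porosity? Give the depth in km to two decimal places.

Set phi₀ₐ e^(−cₐZ) = phi₀ᵦ e^(−cᵦZ) ⇒ ln(phi₀ₐ/phi₀ᵦ) = (cₐ − cᵦ)·Z
Z = ln(0.68/0.49) / (0.664 − 0.471) = 0.3277 / 0.193 = 1.698 km

1.70 km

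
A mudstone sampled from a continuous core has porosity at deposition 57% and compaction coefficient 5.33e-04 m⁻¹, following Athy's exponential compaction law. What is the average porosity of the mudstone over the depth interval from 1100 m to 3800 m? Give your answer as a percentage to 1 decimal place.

Working in km (1 km = 1000 m; c in km⁻¹ = c in m⁻¹ × 1000):
⟨n⟩ = (1/(Z₂−Z₁)) ∫ n₀ e^(−cZ) dZ = n₀·(e^(−c·Z₁) − e^(−c·Z₂)) / (c·(Z₂−Z₁))
e^(−0.533×1.1) = 0.5564; e^(−0.533×3.8) = 0.1319
⟨n⟩ = 0.57 × (0.5564 − 0.1319) / (0.533 × 2.7) = 0.57 × 0.2949 = 0.1681

16.8%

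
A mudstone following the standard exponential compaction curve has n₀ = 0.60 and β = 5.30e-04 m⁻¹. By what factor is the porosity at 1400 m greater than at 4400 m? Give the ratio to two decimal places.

4.90

Working in km (1 km = 1000 m; β in km⁻¹ = β in m⁻¹ × 1000):
n(z₁)/n(z₂) = e^(−β·z₁)/e^(−β·z₂) = e^{β(z₂−z₁)}
= exp(0.53 × 3) = exp(1.59) = 4.9037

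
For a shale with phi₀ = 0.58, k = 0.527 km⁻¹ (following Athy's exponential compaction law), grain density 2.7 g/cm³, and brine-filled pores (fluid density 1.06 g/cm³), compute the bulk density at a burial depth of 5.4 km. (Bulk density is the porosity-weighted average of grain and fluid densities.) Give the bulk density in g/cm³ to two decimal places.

Porosity at depth: phi = 0.58·exp(−0.527×5.4) = 0.58×0.0581 = 0.0337
Bulk density: ρ_b = (1−phi)ρ_g + phi·ρ_f = 0.9663×2.7 + 0.0337×1.06
       = 2.609 + 0.036 = 2.645 g/cm³

2.64 g/cm³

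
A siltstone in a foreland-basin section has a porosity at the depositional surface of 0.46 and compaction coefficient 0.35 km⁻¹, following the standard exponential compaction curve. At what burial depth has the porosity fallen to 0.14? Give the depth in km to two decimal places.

Invert Athy's law: z = ln(phi₀/phi) / k
z = ln(0.46/0.14) / 0.35 = ln(3.286) / 0.35 = 1.1896 / 0.35 = 3.399 km

3.40 km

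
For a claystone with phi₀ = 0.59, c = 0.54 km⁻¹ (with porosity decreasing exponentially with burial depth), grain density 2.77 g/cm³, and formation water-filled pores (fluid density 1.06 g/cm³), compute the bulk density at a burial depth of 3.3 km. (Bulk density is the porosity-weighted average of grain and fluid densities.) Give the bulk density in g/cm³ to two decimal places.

2.60 g/cm³

Porosity at depth: phi = 0.59·exp(−0.54×3.3) = 0.59×0.1683 = 0.0993
Bulk density: ρ_b = (1−phi)ρ_g + phi·ρ_f = 0.9007×2.77 + 0.0993×1.06
       = 2.495 + 0.105 = 2.600 g/cm³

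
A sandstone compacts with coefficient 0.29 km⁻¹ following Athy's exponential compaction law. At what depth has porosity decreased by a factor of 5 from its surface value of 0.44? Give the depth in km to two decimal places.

5.55 km

φ/φ₀ = 1/5 ⇒ exp(−k·Z) = 1/5 ⇒ Z = ln(5) / k
Z = 1.6094 / 0.29 = 5.550 km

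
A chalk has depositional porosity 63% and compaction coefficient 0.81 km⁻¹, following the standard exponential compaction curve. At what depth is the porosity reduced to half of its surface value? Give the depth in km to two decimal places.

n/n₀ = 1/2 ⇒ exp(−k·z) = 1/2 ⇒ z = ln(2) / k
z = 0.6931 / 0.81 = 0.856 km

0.86 km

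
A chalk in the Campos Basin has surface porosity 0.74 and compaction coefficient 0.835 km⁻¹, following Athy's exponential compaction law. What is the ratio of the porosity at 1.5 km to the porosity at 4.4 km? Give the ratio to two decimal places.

11.26

phi(d₁)/phi(d₂) = e^(−c·d₁)/e^(−c·d₂) = e^{c(d₂−d₁)}
= exp(0.835 × 2.9) = exp(2.421) = 11.2627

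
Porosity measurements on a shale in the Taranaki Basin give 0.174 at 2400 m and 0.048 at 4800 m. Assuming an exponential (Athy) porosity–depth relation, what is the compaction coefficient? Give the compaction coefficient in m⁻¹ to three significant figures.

Working in km (1 km = 1000 m; c in km⁻¹ = c in m⁻¹ × 1000):
Athy: φ(z) = φ₀ e^(−cz) ⇒ φ₁/φ₂ = e^{c(z₂−z₁)} ⇒ c = ln(φ₁/φ₂)/(z₂−z₁)
c = ln(0.174/0.048) / (4.8 − 2.4) = ln(3.625) / 2.4 = 1.2879 / 2.4 = 0.5366 km⁻¹

0.000537 m⁻¹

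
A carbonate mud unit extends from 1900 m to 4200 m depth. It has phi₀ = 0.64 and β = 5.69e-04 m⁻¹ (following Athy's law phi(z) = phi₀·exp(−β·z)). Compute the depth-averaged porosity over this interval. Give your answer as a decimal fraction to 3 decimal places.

Working in km (1 km = 1000 m; β in km⁻¹ = β in m⁻¹ × 1000):
⟨phi⟩ = (1/(z₂−z₁)) ∫ phi₀ e^(−βz) dz = phi₀·(e^(−β·z₁) − e^(−β·z₂)) / (β·(z₂−z₁))
e^(−0.569×1.9) = 0.3392; e^(−0.569×4.2) = 0.0916
⟨phi⟩ = 0.64 × (0.3392 − 0.0916) / (0.569 × 2.3) = 0.64 × 0.1892 = 0.1211

0.121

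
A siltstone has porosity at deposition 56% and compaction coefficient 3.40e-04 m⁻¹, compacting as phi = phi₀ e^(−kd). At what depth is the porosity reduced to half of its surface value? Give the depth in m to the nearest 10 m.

2040 m

Working in km (1 km = 1000 m; k in km⁻¹ = k in m⁻¹ × 1000):
phi/phi₀ = 1/2 ⇒ exp(−k·d) = 1/2 ⇒ d = ln(2) / k
d = 0.6931 / 0.34 = 2.039 km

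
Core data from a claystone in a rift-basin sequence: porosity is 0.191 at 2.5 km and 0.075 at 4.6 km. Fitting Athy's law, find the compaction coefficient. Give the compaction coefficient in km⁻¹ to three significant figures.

0.445 km⁻¹

Athy: n(d) = n₀ e^(−kd) ⇒ n₁/n₂ = e^{k(d₂−d₁)} ⇒ k = ln(n₁/n₂)/(d₂−d₁)
k = ln(0.191/0.075) / (4.6 − 2.5) = ln(2.547) / 2.1 = 0.9348 / 2.1 = 0.4451 km⁻¹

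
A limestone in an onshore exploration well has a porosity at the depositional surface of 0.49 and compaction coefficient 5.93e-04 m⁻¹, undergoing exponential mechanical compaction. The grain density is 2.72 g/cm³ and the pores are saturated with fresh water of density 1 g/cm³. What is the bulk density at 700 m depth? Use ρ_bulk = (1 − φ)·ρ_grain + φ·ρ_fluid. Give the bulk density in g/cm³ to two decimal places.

2.16 g/cm³

Working in km (1 km = 1000 m; c in km⁻¹ = c in m⁻¹ × 1000):
Porosity at depth: n = 0.49·exp(−0.593×0.7) = 0.49×0.6603 = 0.3235
Bulk density: ρ_b = (1−n)ρ_g + n·ρ_f = 0.6765×2.72 + 0.3235×1
       = 1.840 + 0.324 = 2.164 g/cm³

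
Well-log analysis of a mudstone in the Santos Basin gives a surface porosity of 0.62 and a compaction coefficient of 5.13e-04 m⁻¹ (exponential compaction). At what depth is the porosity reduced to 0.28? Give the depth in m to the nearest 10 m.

Working in km (1 km = 1000 m; k in km⁻¹ = k in m⁻¹ × 1000):
Invert Athy's law: z = ln(φ₀/φ) / k
z = ln(0.62/0.28) / 0.513 = ln(2.214) / 0.513 = 0.7949 / 0.513 = 1.550 km

1550 m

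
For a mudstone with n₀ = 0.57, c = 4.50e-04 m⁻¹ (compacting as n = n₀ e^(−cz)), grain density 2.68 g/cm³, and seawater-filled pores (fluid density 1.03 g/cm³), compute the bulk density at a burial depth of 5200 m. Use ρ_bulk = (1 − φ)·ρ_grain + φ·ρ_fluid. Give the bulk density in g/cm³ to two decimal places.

Working in km (1 km = 1000 m; c in km⁻¹ = c in m⁻¹ × 1000):
Porosity at depth: n = 0.57·exp(−0.45×5.2) = 0.57×0.0963 = 0.0549
Bulk density: ρ_b = (1−n)ρ_g + n·ρ_f = 0.9451×2.68 + 0.0549×1.03
       = 2.533 + 0.057 = 2.589 g/cm³

2.59 g/cm³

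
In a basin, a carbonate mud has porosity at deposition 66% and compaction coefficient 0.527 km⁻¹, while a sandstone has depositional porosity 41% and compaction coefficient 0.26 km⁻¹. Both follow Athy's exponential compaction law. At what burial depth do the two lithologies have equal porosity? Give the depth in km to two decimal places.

1.78 km

Set n₀ₐ e^(−βₐZ) = n₀ᵦ e^(−βᵦZ) ⇒ ln(n₀ₐ/n₀ᵦ) = (βₐ − βᵦ)·Z
Z = ln(0.66/0.41) / (0.527 − 0.26) = 0.4761 / 0.267 = 1.783 km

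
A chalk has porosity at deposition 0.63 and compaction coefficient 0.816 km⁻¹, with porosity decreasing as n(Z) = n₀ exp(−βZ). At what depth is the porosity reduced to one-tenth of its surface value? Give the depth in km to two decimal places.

n/n₀ = 1/10 ⇒ exp(−β·Z) = 1/10 ⇒ Z = ln(10) / β
Z = 2.3026 / 0.816 = 2.822 km

2.82 km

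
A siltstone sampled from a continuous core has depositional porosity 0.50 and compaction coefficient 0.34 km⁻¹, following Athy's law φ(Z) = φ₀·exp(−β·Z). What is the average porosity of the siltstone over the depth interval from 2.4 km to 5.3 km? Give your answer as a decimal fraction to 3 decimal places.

⟨φ⟩ = (1/(Z₂−Z₁)) ∫ φ₀ e^(−βZ) dZ = φ₀·(e^(−β·Z₁) − e^(−β·Z₂)) / (β·(Z₂−Z₁))
e^(−0.34×2.4) = 0.4422; e^(−0.34×5.3) = 0.1650
⟨φ⟩ = 0.5 × (0.4422 − 0.1650) / (0.34 × 2.9) = 0.5 × 0.2812 = 0.1406

0.141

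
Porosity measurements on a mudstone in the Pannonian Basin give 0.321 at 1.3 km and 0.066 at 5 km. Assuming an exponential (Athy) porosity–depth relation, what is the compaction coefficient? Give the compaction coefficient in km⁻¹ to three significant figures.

Athy: phi(z) = phi₀ e^(−βz) ⇒ phi₁/phi₂ = e^{β(z₂−z₁)} ⇒ β = ln(phi₁/phi₂)/(z₂−z₁)
β = ln(0.321/0.066) / (5 − 1.3) = ln(4.864) / 3.7 = 1.5818 / 3.7 = 0.4275 km⁻¹

0.428 km⁻¹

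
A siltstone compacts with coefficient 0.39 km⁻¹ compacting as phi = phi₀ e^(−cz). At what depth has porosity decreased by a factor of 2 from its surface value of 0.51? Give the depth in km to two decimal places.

phi/phi₀ = 1/2 ⇒ exp(−c·z) = 1/2 ⇒ z = ln(2) / c
z = 0.6931 / 0.39 = 1.777 km

1.78 km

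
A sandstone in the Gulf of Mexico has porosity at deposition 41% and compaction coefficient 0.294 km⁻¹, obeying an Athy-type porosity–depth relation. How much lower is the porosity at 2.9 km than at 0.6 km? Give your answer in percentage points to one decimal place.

16.9 percentage points

φ(0.6) = 0.41·e^(−0.294×0.6) = 0.3437
φ(2.9) = 0.41·e^(−0.294×2.9) = 0.1748
Δφ = 0.3437 − 0.1748 = 0.1689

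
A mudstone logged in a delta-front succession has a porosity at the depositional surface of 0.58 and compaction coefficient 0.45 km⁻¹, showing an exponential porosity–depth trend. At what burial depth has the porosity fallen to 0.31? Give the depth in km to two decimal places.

1.39 km

Invert Athy's law: z = ln(n₀/n) / β
z = ln(0.58/0.31) / 0.45 = ln(1.871) / 0.45 = 0.6265 / 0.45 = 1.392 km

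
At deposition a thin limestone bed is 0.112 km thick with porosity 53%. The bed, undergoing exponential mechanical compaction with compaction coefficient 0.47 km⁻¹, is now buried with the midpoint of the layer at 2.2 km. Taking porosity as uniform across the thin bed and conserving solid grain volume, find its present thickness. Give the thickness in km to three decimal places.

Porosity at 2.2 km: phi = 0.53·exp(−0.47×2.2) = 0.1885
Solid-volume conservation: h(1−phi) = h₀(1−phi₀) ⇒ h = h₀·(1−phi₀)/(1−phi)
h = 0.112 × (1 − 0.53)/(1 − 0.1885) = 0.112 × 0.5791 = 0.0649 km

0.065 km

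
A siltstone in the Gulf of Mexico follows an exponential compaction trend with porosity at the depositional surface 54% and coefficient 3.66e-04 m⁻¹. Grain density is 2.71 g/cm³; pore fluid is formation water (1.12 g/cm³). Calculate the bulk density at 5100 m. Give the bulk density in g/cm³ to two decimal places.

2.58 g/cm³

Working in km (1 km = 1000 m; β in km⁻¹ = β in m⁻¹ × 1000):
Porosity at depth: φ = 0.54·exp(−0.366×5.1) = 0.54×0.1546 = 0.0835
Bulk density: ρ_b = (1−φ)ρ_g + φ·ρ_f = 0.9165×2.71 + 0.0835×1.12
       = 2.484 + 0.094 = 2.577 g/cm³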